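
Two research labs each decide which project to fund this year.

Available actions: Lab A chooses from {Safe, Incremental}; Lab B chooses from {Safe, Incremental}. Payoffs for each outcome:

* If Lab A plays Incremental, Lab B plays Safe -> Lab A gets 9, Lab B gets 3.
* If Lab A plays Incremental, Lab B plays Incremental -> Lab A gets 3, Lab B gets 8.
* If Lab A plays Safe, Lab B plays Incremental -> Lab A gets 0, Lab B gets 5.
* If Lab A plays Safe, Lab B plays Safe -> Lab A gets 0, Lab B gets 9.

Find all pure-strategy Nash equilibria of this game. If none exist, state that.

Pure NE: (Incremental, Incremental)

Lab A against Safe: payoffs 0, 9 → best response Incremental.
Lab A against Incremental: payoffs 0, 3 → best response Incremental.
Lab B against Safe: payoffs 9, 5 → best response Safe.
Lab B against Incremental: payoffs 3, 8 → best response Incremental.
Mutual best responses: (Incremental, Incremental).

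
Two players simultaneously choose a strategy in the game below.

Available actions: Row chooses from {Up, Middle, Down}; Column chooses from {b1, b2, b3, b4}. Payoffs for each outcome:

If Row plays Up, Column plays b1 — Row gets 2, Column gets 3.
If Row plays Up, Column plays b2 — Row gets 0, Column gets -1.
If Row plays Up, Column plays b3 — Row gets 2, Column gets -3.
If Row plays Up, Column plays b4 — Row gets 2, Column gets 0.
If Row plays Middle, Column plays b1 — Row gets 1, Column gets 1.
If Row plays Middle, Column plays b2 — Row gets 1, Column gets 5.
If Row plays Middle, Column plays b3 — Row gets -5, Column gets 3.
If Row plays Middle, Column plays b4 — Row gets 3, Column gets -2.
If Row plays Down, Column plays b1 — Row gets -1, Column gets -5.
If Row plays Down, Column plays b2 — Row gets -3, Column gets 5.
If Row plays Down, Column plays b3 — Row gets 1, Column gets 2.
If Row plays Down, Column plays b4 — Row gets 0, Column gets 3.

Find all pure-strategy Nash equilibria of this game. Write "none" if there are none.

(Up, b1) and (Middle, b2)

Row against b1: payoffs 2, 1, -1 → best response Up.
Row against b2: payoffs 0, 1, -3 → best response Middle.
Row against b3: payoffs 2, -5, 1 → best response Up.
Row against b4: payoffs 2, 3, 0 → best response Middle.
Column against Up: payoffs 3, -1, -3, 0 → best response b1.
Column against Middle: payoffs 1, 5, 3, -2 → best response b2.
Column against Down: payoffs -5, 5, 2, 3 → best response b2.
Mutual best responses: (Up, b1); (Middle, b2).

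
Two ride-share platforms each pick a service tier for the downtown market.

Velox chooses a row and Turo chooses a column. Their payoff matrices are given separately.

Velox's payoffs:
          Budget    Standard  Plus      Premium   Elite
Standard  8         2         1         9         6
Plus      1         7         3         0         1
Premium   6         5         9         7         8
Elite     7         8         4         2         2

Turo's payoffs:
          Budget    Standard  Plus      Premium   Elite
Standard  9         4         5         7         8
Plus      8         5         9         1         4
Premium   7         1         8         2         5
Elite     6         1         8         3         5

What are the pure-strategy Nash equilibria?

Check each profile: it is a Nash equilibrium iff no player can strictly gain by switching unilaterally.
(Standard, Budget): Velox gets 8, best alternative 7; Turo gets 9, best alternative 8. No profitable deviation — NE.
(Standard, Standard): Velox can switch to Plus (2 → 7). Not NE.
(Standard, Plus): Velox can switch to Plus (1 → 3). Not NE.
(Standard, Premium): Turo can switch to Budget (7 → 9). Not NE.
(Standard, Elite): Velox can switch to Premium (6 → 8). Not NE.
(Plus, Budget): Velox can switch to Standard (1 → 8). Not NE.
(Plus, Standard): Velox can switch to Elite (7 → 8). Not NE.
(Plus, Plus): Velox can switch to Premium (3 → 9). Not NE.
(Plus, Premium): Velox can switch to Standard (0 → 9). Not NE.
(Premium, Plus): Velox gets 9, best alternative 4; Turo gets 8, best alternative 7. No profitable deviation — NE.
(The remaining 10 profiles each have a profitable deviation by the same check.)

(Standard, Budget); (Premium, Plus)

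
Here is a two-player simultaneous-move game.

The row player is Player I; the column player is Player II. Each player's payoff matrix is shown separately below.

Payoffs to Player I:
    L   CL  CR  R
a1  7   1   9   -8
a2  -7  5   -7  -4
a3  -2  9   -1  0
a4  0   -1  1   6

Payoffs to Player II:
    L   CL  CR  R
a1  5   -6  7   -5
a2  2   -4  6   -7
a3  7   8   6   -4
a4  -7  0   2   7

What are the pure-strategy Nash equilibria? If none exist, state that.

Pure-strategy Nash equilibria: (a1, CR); (a3, CL); (a4, R)

Player I against L: payoffs 7, -7, -2, 0 → best response a1.
Player I against CL: payoffs 1, 5, 9, -1 → best response a3.
Player I against CR: payoffs 9, -7, -1, 1 → best response a1.
Player I against R: payoffs -8, -4, 0, 6 → best response a4.
Player II against a1: payoffs 5, -6, 7, -5 → best response CR.
Player II against a2: payoffs 2, -4, 6, -7 → best response CR.
Player II against a3: payoffs 7, 8, 6, -4 → best response CL.
Player II against a4: payoffs -7, 0, 2, 7 → best response R.
Mutual best responses: (a1, CR); (a3, CL); (a4, R).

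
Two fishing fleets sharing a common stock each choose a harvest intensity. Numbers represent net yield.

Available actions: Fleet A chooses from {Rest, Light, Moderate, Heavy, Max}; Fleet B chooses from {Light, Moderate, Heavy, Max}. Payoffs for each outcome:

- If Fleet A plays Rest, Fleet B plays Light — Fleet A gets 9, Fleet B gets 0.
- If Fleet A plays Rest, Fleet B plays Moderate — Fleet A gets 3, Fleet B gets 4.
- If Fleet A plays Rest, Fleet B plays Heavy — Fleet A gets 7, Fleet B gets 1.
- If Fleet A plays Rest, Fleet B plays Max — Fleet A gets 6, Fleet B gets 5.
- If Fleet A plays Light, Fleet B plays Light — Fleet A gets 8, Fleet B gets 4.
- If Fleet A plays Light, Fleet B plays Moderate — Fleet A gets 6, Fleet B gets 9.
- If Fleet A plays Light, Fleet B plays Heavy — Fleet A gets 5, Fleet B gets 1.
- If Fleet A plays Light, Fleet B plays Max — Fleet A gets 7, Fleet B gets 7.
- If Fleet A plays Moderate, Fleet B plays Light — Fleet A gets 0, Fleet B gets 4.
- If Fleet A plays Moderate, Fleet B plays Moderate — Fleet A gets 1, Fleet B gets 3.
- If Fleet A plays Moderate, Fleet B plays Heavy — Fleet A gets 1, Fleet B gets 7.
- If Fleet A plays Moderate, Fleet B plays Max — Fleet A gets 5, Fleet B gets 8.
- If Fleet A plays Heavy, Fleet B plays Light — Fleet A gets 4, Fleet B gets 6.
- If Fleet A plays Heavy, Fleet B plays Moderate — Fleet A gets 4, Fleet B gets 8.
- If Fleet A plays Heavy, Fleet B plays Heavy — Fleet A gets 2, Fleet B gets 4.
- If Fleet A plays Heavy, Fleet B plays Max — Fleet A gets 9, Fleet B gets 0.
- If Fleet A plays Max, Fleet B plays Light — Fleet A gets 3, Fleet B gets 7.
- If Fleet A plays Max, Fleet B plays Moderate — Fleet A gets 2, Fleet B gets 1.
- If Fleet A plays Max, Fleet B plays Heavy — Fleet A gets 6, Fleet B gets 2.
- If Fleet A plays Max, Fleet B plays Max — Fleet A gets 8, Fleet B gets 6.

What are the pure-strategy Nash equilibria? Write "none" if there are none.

The unique pure-strategy Nash equilibrium is (Light, Moderate).

(Rest, Light): Fleet B can switch to Moderate (0 → 4). Not NE.
(Rest, Moderate): Fleet A can switch to Light (3 → 6). Not NE.
(Rest, Heavy): Fleet B can switch to Moderate (1 → 4). Not NE.
(Rest, Max): Fleet A can switch to Light (6 → 7). Not NE.
(Light, Light): Fleet A can switch to Rest (8 → 9). Not NE.
(Light, Moderate): Fleet A gets 6, best alternative 4; Fleet B gets 9, best alternative 7. No profitable deviation — NE.
(Light, Heavy): Fleet A can switch to Rest (5 → 7). Not NE.
(Light, Max): Fleet A can switch to Heavy (7 → 9). Not NE.
(Moderate, Light): Fleet A can switch to Rest (0 → 9). Not NE.
(Moderate, Moderate): Fleet A can switch to Rest (1 → 3). Not NE.
(Moderate, Heavy): Fleet A can switch to Rest (1 → 7). Not NE.
(The remaining 9 profiles each have a profitable deviation by the same check.)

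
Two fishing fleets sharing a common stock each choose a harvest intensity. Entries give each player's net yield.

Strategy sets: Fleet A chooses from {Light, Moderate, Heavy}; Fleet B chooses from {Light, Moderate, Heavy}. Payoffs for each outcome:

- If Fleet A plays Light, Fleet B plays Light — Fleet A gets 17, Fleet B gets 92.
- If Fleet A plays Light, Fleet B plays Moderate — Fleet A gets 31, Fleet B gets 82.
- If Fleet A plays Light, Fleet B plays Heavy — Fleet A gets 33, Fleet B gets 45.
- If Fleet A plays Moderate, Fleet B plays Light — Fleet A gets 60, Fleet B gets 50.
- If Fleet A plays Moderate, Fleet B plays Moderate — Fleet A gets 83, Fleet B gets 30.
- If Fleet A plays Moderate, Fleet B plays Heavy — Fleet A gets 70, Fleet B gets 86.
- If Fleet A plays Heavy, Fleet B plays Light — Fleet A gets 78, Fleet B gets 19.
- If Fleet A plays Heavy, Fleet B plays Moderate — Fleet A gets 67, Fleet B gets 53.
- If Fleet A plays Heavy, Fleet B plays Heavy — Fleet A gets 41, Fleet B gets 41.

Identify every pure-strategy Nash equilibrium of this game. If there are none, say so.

Pure NE: (Moderate, Heavy)

Fleet A against Light: payoffs 17, 60, 78 → best response Heavy.
Fleet A against Moderate: payoffs 31, 83, 67 → best response Moderate.
Fleet A against Heavy: payoffs 33, 70, 41 → best response Moderate.
Fleet B against Light: payoffs 92, 82, 45 → best response Light.
Fleet B against Moderate: payoffs 50, 30, 86 → best response Heavy.
Fleet B against Heavy: payoffs 19, 53, 41 → best response Moderate.
Mutual best responses: (Moderate, Heavy).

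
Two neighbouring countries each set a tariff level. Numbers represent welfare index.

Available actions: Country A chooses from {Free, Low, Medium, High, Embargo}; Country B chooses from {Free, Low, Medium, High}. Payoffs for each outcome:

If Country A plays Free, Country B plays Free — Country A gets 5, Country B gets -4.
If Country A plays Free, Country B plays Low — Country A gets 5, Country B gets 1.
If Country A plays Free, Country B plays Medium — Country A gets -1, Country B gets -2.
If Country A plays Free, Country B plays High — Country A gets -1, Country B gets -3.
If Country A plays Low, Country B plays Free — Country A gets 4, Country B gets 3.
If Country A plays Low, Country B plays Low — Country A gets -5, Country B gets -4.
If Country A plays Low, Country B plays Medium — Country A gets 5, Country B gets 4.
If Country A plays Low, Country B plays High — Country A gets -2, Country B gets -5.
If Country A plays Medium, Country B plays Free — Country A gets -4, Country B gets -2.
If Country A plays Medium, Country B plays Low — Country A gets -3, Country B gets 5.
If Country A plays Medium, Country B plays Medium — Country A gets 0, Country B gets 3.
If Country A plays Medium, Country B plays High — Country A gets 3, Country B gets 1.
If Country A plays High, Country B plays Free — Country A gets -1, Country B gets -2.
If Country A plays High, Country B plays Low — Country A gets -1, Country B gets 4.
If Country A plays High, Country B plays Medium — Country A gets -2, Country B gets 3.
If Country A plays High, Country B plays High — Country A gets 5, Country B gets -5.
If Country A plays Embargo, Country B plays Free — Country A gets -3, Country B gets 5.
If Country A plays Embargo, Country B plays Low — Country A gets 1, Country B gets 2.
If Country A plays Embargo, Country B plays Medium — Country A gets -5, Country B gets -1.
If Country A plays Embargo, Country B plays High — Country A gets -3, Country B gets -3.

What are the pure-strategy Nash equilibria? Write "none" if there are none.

Pure-strategy Nash equilibria: (Free, Low); (Low, Medium)

For each player, find the best response to each opponent profile; mutual best responses are the pure NE.
Country A against Free: payoffs 5, 4, -4, -1, -3 → best response Free.
Country A against Low: payoffs 5, -5, -3, -1, 1 → best response Free.
Country A against Medium: payoffs -1, 5, 0, -2, -5 → best response Low.
Country A against High: payoffs -1, -2, 3, 5, -3 → best response High.
Country B against Free: payoffs -4, 1, -2, -3 → best response Low.
Country B against Low: payoffs 3, -4, 4, -5 → best response Medium.
Country B against Medium: payoffs -2, 5, 3, 1 → best response Low.
Country B against High: payoffs -2, 4, 3, -5 → best response Low.
Country B against Embargo: payoffs 5, 2, -1, -3 → best response Free.
Mutual best responses: (Free, Low); (Low, Medium).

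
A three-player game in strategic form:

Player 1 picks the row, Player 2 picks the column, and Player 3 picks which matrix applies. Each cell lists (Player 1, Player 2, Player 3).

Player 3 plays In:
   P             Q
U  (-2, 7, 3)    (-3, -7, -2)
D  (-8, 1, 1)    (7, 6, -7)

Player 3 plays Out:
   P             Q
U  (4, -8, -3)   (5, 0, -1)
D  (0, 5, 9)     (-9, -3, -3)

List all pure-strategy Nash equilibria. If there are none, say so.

Player 1 against (P, In): payoffs -2, -8 → best response U.
Player 1 against (P, Out): payoffs 4, 0 → best response U.
Player 1 against (Q, In): payoffs -3, 7 → best response D.
Player 1 against (Q, Out): payoffs 5, -9 → best response U.
Player 2 against (U, In): payoffs 7, -7 → best response P.
Player 2 against (U, Out): payoffs -8, 0 → best response Q.
Player 2 against (D, In): payoffs 1, 6 → best response Q.
Player 2 against (D, Out): payoffs 5, -3 → best response P.
Player 3 against (U, P): payoffs 3, -3 → best response In.
Player 3 against (U, Q): payoffs -2, -1 → best response Out.
Player 3 against (D, P): payoffs 1, 9 → best response Out.
Player 3 against (D, Q): payoffs -7, -3 → best response Out.
Mutual best responses: (U, P, In); (U, Q, Out).

(U, P, In) and (U, Q, Out)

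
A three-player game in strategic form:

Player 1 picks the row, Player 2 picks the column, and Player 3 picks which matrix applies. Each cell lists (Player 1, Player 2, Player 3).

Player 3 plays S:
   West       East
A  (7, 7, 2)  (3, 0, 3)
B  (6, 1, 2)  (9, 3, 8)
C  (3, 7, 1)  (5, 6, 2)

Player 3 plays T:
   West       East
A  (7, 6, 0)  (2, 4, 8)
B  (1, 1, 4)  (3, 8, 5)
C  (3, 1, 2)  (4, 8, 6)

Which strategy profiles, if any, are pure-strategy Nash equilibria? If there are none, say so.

The pure Nash equilibria are (A, West, S); (B, East, S); (C, East, T).

Mark each player's best response to every combination of opponents' strategies; a profile where every player is best-responding is a pure Nash equilibrium.
Player 1 against (West, S): payoffs 7, 6, 3 → best response A.
Player 1 against (West, T): payoffs 7, 1, 3 → best response A.
Player 1 against (East, S): payoffs 3, 9, 5 → best response B.
Player 1 against (East, T): payoffs 2, 3, 4 → best response C.
Player 2 against (A, S): payoffs 7, 0 → best response West.
Player 2 against (A, T): payoffs 6, 4 → best response West.
Player 2 against (B, S): payoffs 1, 3 → best response East.
Player 2 against (B, T): payoffs 1, 8 → best response East.
Player 2 against (C, S): payoffs 7, 6 → best response West.
Player 2 against (C, T): payoffs 1, 8 → best response East.
Player 3 against (A, West): payoffs 2, 0 → best response S.
Player 3 against (A, East): payoffs 3, 8 → best response T.
Player 3 against (B, West): payoffs 2, 4 → best response T.
Player 3 against (B, East): payoffs 8, 5 → best response S.
Player 3 against (C, West): payoffs 1, 2 → best response T.
Player 3 against (C, East): payoffs 2, 6 → best response T.
Mutual best responses: (A, West, S); (B, East, S); (C, East, T).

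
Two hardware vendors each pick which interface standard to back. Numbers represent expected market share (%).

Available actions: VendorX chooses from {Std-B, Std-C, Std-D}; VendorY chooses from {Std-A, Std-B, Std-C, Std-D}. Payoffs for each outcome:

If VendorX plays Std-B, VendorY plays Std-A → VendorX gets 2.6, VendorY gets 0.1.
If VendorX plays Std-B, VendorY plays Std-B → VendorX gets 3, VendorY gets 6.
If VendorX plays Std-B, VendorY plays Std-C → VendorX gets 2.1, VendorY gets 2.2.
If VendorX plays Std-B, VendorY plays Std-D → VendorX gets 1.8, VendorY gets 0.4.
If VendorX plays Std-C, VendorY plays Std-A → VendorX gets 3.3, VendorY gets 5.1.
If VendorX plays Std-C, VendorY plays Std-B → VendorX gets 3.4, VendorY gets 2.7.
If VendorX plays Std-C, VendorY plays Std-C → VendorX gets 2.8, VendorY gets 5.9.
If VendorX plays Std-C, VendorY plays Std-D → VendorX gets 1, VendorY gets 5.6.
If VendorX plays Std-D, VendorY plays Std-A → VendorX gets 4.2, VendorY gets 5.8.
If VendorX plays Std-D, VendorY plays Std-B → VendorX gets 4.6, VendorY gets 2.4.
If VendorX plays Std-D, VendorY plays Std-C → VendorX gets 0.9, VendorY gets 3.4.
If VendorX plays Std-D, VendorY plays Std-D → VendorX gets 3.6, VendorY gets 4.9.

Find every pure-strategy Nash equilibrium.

(Std-C, Std-C) and (Std-D, Std-A)

VendorX against Std-A: payoffs 2.6, 3.3, 4.2 → best response Std-D.
VendorX against Std-B: payoffs 3, 3.4, 4.6 → best response Std-D.
VendorX against Std-C: payoffs 2.1, 2.8, 0.9 → best response Std-C.
VendorX against Std-D: payoffs 1.8, 1, 3.6 → best response Std-D.
VendorY against Std-B: payoffs 0.1, 6, 2.2, 0.4 → best response Std-B.
VendorY against Std-C: payoffs 5.1, 2.7, 5.9, 5.6 → best response Std-C.
VendorY against Std-D: payoffs 5.8, 2.4, 3.4, 4.9 → best response Std-A.
Mutual best responses: (Std-C, Std-C); (Std-D, Std-A).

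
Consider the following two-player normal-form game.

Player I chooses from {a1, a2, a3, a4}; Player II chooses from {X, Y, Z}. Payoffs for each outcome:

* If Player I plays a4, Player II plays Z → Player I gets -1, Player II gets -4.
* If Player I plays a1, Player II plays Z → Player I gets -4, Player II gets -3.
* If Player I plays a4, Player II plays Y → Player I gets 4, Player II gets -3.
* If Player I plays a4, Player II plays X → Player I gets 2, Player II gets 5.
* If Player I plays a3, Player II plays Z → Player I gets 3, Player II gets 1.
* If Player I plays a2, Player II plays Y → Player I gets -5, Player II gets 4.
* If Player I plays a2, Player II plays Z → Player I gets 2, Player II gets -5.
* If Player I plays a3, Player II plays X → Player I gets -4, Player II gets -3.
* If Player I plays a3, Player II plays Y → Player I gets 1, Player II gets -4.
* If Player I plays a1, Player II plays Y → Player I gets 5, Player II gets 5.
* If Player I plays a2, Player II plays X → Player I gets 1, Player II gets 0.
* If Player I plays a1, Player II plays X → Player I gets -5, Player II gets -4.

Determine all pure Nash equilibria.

For each strategy profile, look for a profitable unilateral deviation.
(a1, X): Player I can switch to a2 (-5 → 1). Not NE.
(a1, Y): Player I gets 5, best alternative 4; Player II gets 5, best alternative -3. No profitable deviation — NE.
(a1, Z): Player I can switch to a2 (-4 → 2). Not NE.
(a2, X): Player I can switch to a4 (1 → 2). Not NE.
(a2, Y): Player I can switch to a1 (-5 → 5). Not NE.
(a2, Z): Player I can switch to a3 (2 → 3). Not NE.
(a3, X): Player I can switch to a2 (-4 → 1). Not NE.
(a3, Z): Player I gets 3, best alternative 2; Player II gets 1, best alternative -3. No profitable deviation — NE.
(a4, X): Player I gets 2, best alternative 1; Player II gets 5, best alternative -3. No profitable deviation — NE.
(The remaining 3 profiles each have a profitable deviation by the same check.)

The pure Nash equilibria are (a1, Y), (a3, Z), (a4, X).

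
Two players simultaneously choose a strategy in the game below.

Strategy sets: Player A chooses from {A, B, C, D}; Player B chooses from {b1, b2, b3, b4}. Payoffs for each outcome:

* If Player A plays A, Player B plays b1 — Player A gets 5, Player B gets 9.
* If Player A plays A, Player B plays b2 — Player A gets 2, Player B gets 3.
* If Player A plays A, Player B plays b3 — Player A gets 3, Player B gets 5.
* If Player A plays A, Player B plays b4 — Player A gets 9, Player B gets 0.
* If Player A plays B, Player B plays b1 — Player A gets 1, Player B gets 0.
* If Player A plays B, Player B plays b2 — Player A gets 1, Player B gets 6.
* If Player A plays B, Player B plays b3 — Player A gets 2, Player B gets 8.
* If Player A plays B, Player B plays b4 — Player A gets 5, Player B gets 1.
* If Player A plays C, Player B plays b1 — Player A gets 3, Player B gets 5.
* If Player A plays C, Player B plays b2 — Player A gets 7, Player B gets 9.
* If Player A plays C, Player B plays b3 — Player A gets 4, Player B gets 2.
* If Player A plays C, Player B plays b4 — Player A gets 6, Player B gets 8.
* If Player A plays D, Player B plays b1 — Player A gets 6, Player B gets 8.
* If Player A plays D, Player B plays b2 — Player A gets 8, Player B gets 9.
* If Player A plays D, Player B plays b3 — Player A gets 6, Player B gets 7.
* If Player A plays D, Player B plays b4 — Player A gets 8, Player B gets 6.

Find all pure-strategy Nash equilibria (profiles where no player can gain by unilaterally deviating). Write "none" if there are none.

The unique pure-strategy Nash equilibrium is (D, b2).

Check each profile: it is a Nash equilibrium iff no player can strictly gain by switching unilaterally.
(A, b1): Player A can switch to D (5 → 6). Not NE.
(A, b2): Player A can switch to C (2 → 7). Not NE.
(A, b3): Player A can switch to C (3 → 4). Not NE.
(A, b4): Player B can switch to b1 (0 → 9). Not NE.
(B, b1): Player A can switch to A (1 → 5). Not NE.
(B, b2): Player A can switch to A (1 → 2). Not NE.
(B, b3): Player A can switch to A (2 → 3). Not NE.
(B, b4): Player A can switch to A (5 → 9). Not NE.
(C, b1): Player A can switch to A (3 → 5). Not NE.
(C, b2): Player A can switch to D (7 → 8). Not NE.
(C, b3): Player A can switch to D (4 → 6). Not NE.
(C, b4): Player A can switch to A (6 → 9). Not NE.
(D, b2): Player A gets 8, best alternative 7; Player B gets 9, best alternative 8. No profitable deviation — NE.
(The remaining 3 profiles each have a profitable deviation by the same check.)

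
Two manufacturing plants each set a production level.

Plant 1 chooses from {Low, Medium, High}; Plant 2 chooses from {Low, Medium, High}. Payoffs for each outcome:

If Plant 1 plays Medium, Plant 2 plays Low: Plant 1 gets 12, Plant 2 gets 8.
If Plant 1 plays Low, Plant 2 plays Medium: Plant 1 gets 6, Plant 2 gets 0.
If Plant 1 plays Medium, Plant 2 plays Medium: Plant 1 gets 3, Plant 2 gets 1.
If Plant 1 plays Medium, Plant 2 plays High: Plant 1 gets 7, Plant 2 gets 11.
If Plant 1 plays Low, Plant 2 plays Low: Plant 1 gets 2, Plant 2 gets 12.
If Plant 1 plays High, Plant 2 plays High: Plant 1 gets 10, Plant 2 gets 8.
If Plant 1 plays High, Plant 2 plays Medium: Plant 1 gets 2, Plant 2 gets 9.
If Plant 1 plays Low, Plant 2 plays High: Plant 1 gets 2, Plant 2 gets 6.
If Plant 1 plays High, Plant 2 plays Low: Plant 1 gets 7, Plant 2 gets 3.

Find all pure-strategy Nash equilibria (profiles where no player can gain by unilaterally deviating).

Check each profile: it is a Nash equilibrium iff no player can strictly gain by switching unilaterally.
(Low, Low): Plant 1 can switch to Medium (2 → 12). Not NE.
(Low, Medium): Plant 2 can switch to Low (0 → 12). Not NE.
(Low, High): Plant 1 can switch to Medium (2 → 7). Not NE.
(Medium, Low): Plant 2 can switch to High (8 → 11). Not NE.
(Medium, Medium): Plant 1 can switch to Low (3 → 6). Not NE.
(Medium, High): Plant 1 can switch to High (7 → 10). Not NE.
(The remaining 3 profiles each have a profitable deviation by the same check.)

No pure-strategy Nash equilibrium.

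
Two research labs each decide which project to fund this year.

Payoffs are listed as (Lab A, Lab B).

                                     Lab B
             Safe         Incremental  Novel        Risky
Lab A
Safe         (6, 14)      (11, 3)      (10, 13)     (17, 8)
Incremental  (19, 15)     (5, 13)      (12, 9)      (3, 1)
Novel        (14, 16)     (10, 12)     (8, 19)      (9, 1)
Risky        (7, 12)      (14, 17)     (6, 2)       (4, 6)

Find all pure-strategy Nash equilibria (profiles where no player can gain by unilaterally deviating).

The pure Nash equilibria are (Incremental, Safe); (Risky, Incremental).

Mark each player's best response to every combination of opponents' strategies; a profile where every player is best-responding is a pure Nash equilibrium.
Lab A against Safe: payoffs 6, 19, 14, 7 → best response Incremental.
Lab A against Incremental: payoffs 11, 5, 10, 14 → best response Risky.
Lab A against Novel: payoffs 10, 12, 8, 6 → best response Incremental.
Lab A against Risky: payoffs 17, 3, 9, 4 → best response Safe.
Lab B against Safe: payoffs 14, 3, 13, 8 → best response Safe.
Lab B against Incremental: payoffs 15, 13, 9, 1 → best response Safe.
Lab B against Novel: payoffs 16, 12, 19, 1 → best response Novel.
Lab B against Risky: payoffs 12, 17, 2, 6 → best response Incremental.
Mutual best responses: (Incremental, Safe); (Risky, Incremental).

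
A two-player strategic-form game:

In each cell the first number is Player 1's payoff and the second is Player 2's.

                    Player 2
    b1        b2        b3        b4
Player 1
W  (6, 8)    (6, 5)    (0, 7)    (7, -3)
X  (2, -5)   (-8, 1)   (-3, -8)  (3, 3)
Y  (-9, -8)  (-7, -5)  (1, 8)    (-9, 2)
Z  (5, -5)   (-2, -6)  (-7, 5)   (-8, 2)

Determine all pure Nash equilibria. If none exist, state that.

Mark each player's best response to every combination of opponents' strategies; a profile where every player is best-responding is a pure Nash equilibrium.
Player 1 against b1: payoffs 6, 2, -9, 5 → best response W.
Player 1 against b2: payoffs 6, -8, -7, -2 → best response W.
Player 1 against b3: payoffs 0, -3, 1, -7 → best response Y.
Player 1 against b4: payoffs 7, 3, -9, -8 → best response W.
Player 2 against W: payoffs 8, 5, 7, -3 → best response b1.
Player 2 against X: payoffs -5, 1, -8, 3 → best response b4.
Player 2 against Y: payoffs -8, -5, 8, 2 → best response b3.
Player 2 against Z: payoffs -5, -6, 5, 2 → best response b3.
Mutual best responses: (W, b1); (Y, b3).

(W, b1) and (Y, b3)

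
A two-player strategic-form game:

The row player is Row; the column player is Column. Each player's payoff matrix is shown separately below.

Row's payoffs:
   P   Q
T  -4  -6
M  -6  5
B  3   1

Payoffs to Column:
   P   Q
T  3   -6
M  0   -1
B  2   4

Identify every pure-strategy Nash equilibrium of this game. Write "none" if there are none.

This game has no pure Nash equilibrium.

Row against P: payoffs -4, -6, 3 → best response B.
Row against Q: payoffs -6, 5, 1 → best response M.
Column against T: payoffs 3, -6 → best response P.
Column against M: payoffs 0, -1 → best response P.
Column against B: payoffs 2, 4 → best response Q.
No profile is a mutual best response for all players.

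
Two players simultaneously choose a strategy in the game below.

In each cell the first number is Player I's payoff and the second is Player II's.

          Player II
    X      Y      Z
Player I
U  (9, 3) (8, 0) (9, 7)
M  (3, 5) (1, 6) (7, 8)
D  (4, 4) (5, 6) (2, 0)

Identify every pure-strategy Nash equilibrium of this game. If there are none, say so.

Check each profile: it is a Nash equilibrium iff no player can strictly gain by switching unilaterally.
(U, X): Player II can switch to Z (3 → 7). Not NE.
(U, Y): Player II can switch to X (0 → 3). Not NE.
(U, Z): Player I gets 9, best alternative 7; Player II gets 7, best alternative 3. No profitable deviation — NE.
(M, X): Player I can switch to U (3 → 9). Not NE.
(M, Y): Player I can switch to U (1 → 8). Not NE.
(M, Z): Player I can switch to U (7 → 9). Not NE.
(D, X): Player I can switch to U (4 → 9). Not NE.
(D, Y): Player I can switch to U (5 → 8). Not NE.
(D, Z): Player I can switch to U (2 → 9). Not NE.

(U, Z)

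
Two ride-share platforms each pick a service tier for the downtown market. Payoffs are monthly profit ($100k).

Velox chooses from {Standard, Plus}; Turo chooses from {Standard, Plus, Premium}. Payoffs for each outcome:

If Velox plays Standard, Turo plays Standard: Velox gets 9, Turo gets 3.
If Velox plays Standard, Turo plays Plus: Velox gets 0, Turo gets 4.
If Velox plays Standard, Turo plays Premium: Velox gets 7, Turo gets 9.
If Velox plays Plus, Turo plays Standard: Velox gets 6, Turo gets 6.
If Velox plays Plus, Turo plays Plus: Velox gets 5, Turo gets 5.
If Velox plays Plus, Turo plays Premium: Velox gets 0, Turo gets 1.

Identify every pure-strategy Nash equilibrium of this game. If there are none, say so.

For each player, find the best response to each opponent profile; mutual best responses are the pure NE.
Velox against Standard: payoffs 9, 6 → best response Standard.
Velox against Plus: payoffs 0, 5 → best response Plus.
Velox against Premium: payoffs 7, 0 → best response Standard.
Turo against Standard: payoffs 3, 4, 9 → best response Premium.
Turo against Plus: payoffs 6, 5, 1 → best response Standard.
Mutual best responses: (Standard, Premium).

Pure NE: (Standard, Premium)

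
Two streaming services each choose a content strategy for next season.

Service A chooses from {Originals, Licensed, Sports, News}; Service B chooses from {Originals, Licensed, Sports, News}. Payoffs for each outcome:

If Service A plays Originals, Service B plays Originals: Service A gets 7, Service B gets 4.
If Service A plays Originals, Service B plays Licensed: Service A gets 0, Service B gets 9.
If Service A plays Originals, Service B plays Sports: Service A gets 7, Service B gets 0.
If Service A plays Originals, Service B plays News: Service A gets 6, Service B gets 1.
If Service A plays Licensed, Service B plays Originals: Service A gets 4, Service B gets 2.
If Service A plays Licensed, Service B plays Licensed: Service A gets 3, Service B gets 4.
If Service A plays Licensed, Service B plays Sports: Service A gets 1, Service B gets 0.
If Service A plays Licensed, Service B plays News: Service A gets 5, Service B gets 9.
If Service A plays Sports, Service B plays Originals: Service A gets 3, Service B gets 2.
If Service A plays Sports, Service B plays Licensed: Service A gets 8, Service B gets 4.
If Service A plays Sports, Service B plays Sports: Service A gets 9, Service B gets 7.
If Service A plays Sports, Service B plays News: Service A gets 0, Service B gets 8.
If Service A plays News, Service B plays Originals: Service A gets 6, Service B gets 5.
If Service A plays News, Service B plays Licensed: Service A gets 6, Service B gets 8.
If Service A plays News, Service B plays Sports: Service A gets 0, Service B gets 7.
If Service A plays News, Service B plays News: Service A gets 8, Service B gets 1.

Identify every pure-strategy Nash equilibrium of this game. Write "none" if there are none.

none

Check each profile: it is a Nash equilibrium iff no player can strictly gain by switching unilaterally.
(Originals, Originals): Service B can switch to Licensed (4 → 9). Not NE.
(Originals, Licensed): Service A can switch to Licensed (0 → 3). Not NE.
(Originals, Sports): Service A can switch to Sports (7 → 9). Not NE.
(Originals, News): Service A can switch to News (6 → 8). Not NE.
(Licensed, Originals): Service A can switch to Originals (4 → 7). Not NE.
(Licensed, Licensed): Service A can switch to Sports (3 → 8). Not NE.
(Licensed, Sports): Service A can switch to Originals (1 → 7). Not NE.
(Licensed, News): Service A can switch to Originals (5 → 6). Not NE.
(Sports, Originals): Service A can switch to Originals (3 → 7). Not NE.
(Sports, Licensed): Service B can switch to Sports (4 → 7). Not NE.
(Sports, Sports): Service B can switch to News (7 → 8). Not NE.
(Sports, News): Service A can switch to Originals (0 → 6). Not NE.
(The remaining 4 profiles each have a profitable deviation by the same check.)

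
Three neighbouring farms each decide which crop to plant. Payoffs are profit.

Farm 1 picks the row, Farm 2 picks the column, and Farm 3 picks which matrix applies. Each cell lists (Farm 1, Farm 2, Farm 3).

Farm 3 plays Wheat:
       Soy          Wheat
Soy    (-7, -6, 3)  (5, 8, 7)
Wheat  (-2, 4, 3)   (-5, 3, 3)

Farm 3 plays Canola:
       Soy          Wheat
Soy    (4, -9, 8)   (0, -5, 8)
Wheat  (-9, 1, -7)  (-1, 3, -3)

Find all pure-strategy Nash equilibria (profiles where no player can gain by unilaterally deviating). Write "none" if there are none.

(Soy, Soy, Wheat): Farm 1 can switch to Wheat (-7 → -2). Not NE.
(Soy, Soy, Canola): Farm 2 can switch to Wheat (-9 → -5). Not NE.
(Soy, Wheat, Wheat): Farm 3 can switch to Canola (7 → 8). Not NE.
(Soy, Wheat, Canola): Farm 1 gets 0, best alternative -1; Farm 2 gets -5, best alternative -9; Farm 3 gets 8, best alternative 7. No profitable deviation — NE.
(Wheat, Soy, Wheat): Farm 1 gets -2, best alternative -7; Farm 2 gets 4, best alternative 3; Farm 3 gets 3, best alternative -7. No profitable deviation — NE.
(Wheat, Soy, Canola): Farm 1 can switch to Soy (-9 → 4). Not NE.
(Wheat, Wheat, Wheat): Farm 1 can switch to Soy (-5 → 5). Not NE.
(Wheat, Wheat, Canola): Farm 1 can switch to Soy (-1 → 0). Not NE.

(Soy, Wheat, Canola) and (Wheat, Soy, Wheat)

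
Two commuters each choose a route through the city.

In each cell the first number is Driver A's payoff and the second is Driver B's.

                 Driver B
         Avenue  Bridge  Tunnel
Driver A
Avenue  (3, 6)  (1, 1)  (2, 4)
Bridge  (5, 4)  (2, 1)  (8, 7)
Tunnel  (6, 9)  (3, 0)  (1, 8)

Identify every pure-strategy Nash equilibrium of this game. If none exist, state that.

The pure Nash equilibria are (Bridge, Tunnel) and (Tunnel, Avenue).

(Avenue, Avenue): Driver A can switch to Bridge (3 → 5). Not NE.
(Avenue, Bridge): Driver A can switch to Bridge (1 → 2). Not NE.
(Avenue, Tunnel): Driver A can switch to Bridge (2 → 8). Not NE.
(Bridge, Avenue): Driver A can switch to Tunnel (5 → 6). Not NE.
(Bridge, Bridge): Driver A can switch to Tunnel (2 → 3). Not NE.
(Bridge, Tunnel): Driver A gets 8, best alternative 2; Driver B gets 7, best alternative 4. No profitable deviation — NE.
(Tunnel, Avenue): Driver A gets 6, best alternative 5; Driver B gets 9, best alternative 8. No profitable deviation — NE.
(Tunnel, Bridge): Driver B can switch to Avenue (0 → 9). Not NE.
(Tunnel, Tunnel): Driver A can switch to Avenue (1 → 2). Not NE.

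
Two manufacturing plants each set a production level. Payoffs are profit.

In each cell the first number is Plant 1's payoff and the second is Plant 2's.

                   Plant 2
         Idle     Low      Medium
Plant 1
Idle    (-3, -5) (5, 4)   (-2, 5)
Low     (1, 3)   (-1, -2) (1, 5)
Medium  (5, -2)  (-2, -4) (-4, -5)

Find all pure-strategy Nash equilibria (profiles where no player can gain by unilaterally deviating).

(Low, Medium) and (Medium, Idle)

Check each profile: it is a Nash equilibrium iff no player can strictly gain by switching unilaterally.
(Idle, Idle): Plant 1 can switch to Low (-3 → 1). Not NE.
(Idle, Low): Plant 2 can switch to Medium (4 → 5). Not NE.
(Idle, Medium): Plant 1 can switch to Low (-2 → 1). Not NE.
(Low, Idle): Plant 1 can switch to Medium (1 → 5). Not NE.
(Low, Low): Plant 1 can switch to Idle (-1 → 5). Not NE.
(Low, Medium): Plant 1 gets 1, best alternative -2; Plant 2 gets 5, best alternative 3. No profitable deviation — NE.
(Medium, Idle): Plant 1 gets 5, best alternative 1; Plant 2 gets -2, best alternative -4. No profitable deviation — NE.
(Medium, Low): Plant 1 can switch to Idle (-2 → 5). Not NE.
(The remaining 1 profile has a profitable deviation by the same check.)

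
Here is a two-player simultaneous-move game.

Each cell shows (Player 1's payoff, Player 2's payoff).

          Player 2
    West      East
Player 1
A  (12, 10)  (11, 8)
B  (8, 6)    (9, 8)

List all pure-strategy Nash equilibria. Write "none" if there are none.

Player 1 against West: payoffs 12, 8 → best response A.
Player 1 against East: payoffs 11, 9 → best response A.
Player 2 against A: payoffs 10, 8 → best response West.
Player 2 against B: payoffs 6, 8 → best response East.
Mutual best responses: (A, West).

Pure NE: (A, West)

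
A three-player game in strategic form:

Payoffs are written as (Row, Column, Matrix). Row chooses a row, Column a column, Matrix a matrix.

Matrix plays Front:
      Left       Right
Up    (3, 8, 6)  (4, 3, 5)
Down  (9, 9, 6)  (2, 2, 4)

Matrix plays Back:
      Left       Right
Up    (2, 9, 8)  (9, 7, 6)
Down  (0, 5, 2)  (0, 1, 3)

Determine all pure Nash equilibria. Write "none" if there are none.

Row against (Left, Front): payoffs 3, 9 → best response Down.
Row against (Left, Back): payoffs 2, 0 → best response Up.
Row against (Right, Front): payoffs 4, 2 → best response Up.
Row against (Right, Back): payoffs 9, 0 → best response Up.
Column against (Up, Front): payoffs 8, 3 → best response Left.
Column against (Up, Back): payoffs 9, 7 → best response Left.
Column against (Down, Front): payoffs 9, 2 → best response Left.
Column against (Down, Back): payoffs 5, 1 → best response Left.
Matrix against (Up, Left): payoffs 6, 8 → best response Back.
Matrix against (Up, Right): payoffs 5, 6 → best response Back.
Matrix against (Down, Left): payoffs 6, 2 → best response Front.
Matrix against (Down, Right): payoffs 4, 3 → best response Front.
Mutual best responses: (Up, Left, Back); (Down, Left, Front).

The pure Nash equilibria are (Up, Left, Back); (Down, Left, Front).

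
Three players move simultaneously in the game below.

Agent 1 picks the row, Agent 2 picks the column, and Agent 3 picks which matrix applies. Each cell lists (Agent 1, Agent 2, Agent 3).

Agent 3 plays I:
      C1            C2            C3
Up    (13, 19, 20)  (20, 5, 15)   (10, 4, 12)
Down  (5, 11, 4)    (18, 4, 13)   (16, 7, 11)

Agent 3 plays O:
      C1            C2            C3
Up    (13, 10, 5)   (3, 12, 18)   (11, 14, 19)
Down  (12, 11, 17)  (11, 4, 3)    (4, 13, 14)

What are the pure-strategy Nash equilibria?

Agent 1 against (C1, I): payoffs 13, 5 → best response Up.
Agent 1 against (C1, O): payoffs 13, 12 → best response Up.
Agent 1 against (C2, I): payoffs 20, 18 → best response Up.
Agent 1 against (C2, O): payoffs 3, 11 → best response Down.
Agent 1 against (C3, I): payoffs 10, 16 → best response Down.
Agent 1 against (C3, O): payoffs 11, 4 → best response Up.
Agent 2 against (Up, I): payoffs 19, 5, 4 → best response C1.
Agent 2 against (Up, O): payoffs 10, 12, 14 → best response C3.
Agent 2 against (Down, I): payoffs 11, 4, 7 → best response C1.
Agent 2 against (Down, O): payoffs 11, 4, 13 → best response C3.
Agent 3 against (Up, C1): payoffs 20, 5 → best response I.
Agent 3 against (Up, C2): payoffs 15, 18 → best response O.
Agent 3 against (Up, C3): payoffs 12, 19 → best response O.
Agent 3 against (Down, C1): payoffs 4, 17 → best response O.
Agent 3 against (Down, C2): payoffs 13, 3 → best response I.
Agent 3 against (Down, C3): payoffs 11, 14 → best response O.
Mutual best responses: (Up, C1, I); (Up, C3, O).

The pure Nash equilibria are (Up, C1, I), (Up, C3, O).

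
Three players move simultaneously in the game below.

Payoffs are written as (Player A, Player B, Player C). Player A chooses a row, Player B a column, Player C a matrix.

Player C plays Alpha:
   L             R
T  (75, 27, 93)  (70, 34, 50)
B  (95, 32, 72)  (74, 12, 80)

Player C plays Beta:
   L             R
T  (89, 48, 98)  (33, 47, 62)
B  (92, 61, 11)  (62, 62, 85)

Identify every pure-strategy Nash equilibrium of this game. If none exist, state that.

(B, L, Alpha); (B, R, Beta)

Player A against (L, Alpha): payoffs 75, 95 → best response B.
Player A against (L, Beta): payoffs 89, 92 → best response B.
Player A against (R, Alpha): payoffs 70, 74 → best response B.
Player A against (R, Beta): payoffs 33, 62 → best response B.
Player B against (T, Alpha): payoffs 27, 34 → best response R.
Player B against (T, Beta): payoffs 48, 47 → best response L.
Player B against (B, Alpha): payoffs 32, 12 → best response L.
Player B against (B, Beta): payoffs 61, 62 → best response R.
Player C against (T, L): payoffs 93, 98 → best response Beta.
Player C against (T, R): payoffs 50, 62 → best response Beta.
Player C against (B, L): payoffs 72, 11 → best response Alpha.
Player C against (B, R): payoffs 80, 85 → best response Beta.
Mutual best responses: (B, L, Alpha); (B, R, Beta).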